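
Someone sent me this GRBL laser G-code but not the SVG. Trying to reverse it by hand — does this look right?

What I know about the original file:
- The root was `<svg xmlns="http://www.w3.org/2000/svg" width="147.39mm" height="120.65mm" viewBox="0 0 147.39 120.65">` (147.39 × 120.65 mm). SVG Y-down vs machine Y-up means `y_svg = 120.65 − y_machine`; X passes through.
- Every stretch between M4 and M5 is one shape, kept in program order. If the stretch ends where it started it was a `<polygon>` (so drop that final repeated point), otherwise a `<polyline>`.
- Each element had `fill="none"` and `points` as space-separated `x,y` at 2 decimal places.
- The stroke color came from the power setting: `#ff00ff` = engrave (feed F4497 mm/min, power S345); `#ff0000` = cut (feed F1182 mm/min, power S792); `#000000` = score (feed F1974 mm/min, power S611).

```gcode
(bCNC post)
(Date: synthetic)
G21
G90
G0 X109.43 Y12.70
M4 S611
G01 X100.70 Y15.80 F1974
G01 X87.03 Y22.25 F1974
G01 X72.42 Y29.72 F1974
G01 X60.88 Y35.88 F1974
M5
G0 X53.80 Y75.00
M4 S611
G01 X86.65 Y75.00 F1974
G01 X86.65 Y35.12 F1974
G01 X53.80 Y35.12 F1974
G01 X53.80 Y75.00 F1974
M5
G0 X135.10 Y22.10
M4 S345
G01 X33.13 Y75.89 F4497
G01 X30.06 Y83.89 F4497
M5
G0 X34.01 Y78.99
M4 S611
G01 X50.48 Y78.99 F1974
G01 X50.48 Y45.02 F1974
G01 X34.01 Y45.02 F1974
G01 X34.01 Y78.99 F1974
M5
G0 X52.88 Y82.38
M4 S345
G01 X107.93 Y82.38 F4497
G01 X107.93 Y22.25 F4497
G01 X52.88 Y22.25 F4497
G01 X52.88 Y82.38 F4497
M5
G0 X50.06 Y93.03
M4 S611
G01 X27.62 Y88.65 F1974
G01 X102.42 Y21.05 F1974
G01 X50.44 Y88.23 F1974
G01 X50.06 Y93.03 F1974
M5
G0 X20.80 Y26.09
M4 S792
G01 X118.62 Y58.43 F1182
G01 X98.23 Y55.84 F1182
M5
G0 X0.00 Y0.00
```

Each laser-on run becomes one SVG element. Flip Y back into SVG space with y_svg = 120.65 − y_machine.

Run 1: power S611 maps to stroke `#000000` (score). The run is open, so emit a `<polyline>` with points (Y-flipped): 109.43,107.95 100.70,104.85 87.03,98.40 72.42,90.93 60.88,84.77.

Run 2: the run's S611 means `#000000` (score). The run returns to its start, so emit a `<polygon>` with points (Y-flipped): 53.80,45.65 86.65,45.65 86.65,85.53 53.80,85.53.

Run 3: power S345 maps to stroke `#ff00ff` (engrave). The run is open, so emit a `<polyline>` with points (Y-flipped): 135.10,98.55 33.13,44.76 30.06,36.76.

Run 4: power S611 maps to stroke `#000000` (score). The run returns to its start, so emit a `<polygon>` with points (Y-flipped): 34.01,41.66 50.48,41.66 50.48,75.63 34.01,75.63.

Run 5: S345 ⇒ engrave layer `#ff00ff`. The run returns to its start, so emit a `<polygon>` with points (Y-flipped): 52.88,38.27 107.93,38.27 107.93,98.40 52.88,98.40.

Run 6: power S611 maps to stroke `#000000` (score). The run returns to its start, so emit a `<polygon>` with points (Y-flipped): 50.06,27.62 27.62,32.00 102.42,99.60 50.44,32.42.

Run 7: the run's S792 means `#ff0000` (cut). The run is open, so emit a `<polyline>` with points (Y-flipped): 20.80,94.56 118.62,62.22 98.23,64.81.

<svg xmlns="http://www.w3.org/2000/svg" width="147.39mm" height="120.65mm" viewBox="0 0 147.39 120.65">
  <polyline points="109.43,107.95 100.70,104.85 87.03,98.40 72.42,90.93 60.88,84.77" fill="none" stroke="#000000"/>
  <polygon points="53.80,45.65 86.65,45.65 86.65,85.53 53.80,85.53" fill="none" stroke="#000000"/>
  <polyline points="135.10,98.55 33.13,44.76 30.06,36.76" fill="none" stroke="#ff00ff"/>
  <polygon points="34.01,41.66 50.48,41.66 50.48,75.63 34.01,75.63" fill="none" stroke="#000000"/>
  <polygon points="52.88,38.27 107.93,38.27 107.93,98.40 52.88,98.40" fill="none" stroke="#ff00ff"/>
  <polygon points="50.06,27.62 27.62,32.00 102.42,99.60 50.44,32.42" fill="none" stroke="#000000"/>
  <polyline points="20.80,94.56 118.62,62.22 98.23,64.81" fill="none" stroke="#ff0000"/>
</svg>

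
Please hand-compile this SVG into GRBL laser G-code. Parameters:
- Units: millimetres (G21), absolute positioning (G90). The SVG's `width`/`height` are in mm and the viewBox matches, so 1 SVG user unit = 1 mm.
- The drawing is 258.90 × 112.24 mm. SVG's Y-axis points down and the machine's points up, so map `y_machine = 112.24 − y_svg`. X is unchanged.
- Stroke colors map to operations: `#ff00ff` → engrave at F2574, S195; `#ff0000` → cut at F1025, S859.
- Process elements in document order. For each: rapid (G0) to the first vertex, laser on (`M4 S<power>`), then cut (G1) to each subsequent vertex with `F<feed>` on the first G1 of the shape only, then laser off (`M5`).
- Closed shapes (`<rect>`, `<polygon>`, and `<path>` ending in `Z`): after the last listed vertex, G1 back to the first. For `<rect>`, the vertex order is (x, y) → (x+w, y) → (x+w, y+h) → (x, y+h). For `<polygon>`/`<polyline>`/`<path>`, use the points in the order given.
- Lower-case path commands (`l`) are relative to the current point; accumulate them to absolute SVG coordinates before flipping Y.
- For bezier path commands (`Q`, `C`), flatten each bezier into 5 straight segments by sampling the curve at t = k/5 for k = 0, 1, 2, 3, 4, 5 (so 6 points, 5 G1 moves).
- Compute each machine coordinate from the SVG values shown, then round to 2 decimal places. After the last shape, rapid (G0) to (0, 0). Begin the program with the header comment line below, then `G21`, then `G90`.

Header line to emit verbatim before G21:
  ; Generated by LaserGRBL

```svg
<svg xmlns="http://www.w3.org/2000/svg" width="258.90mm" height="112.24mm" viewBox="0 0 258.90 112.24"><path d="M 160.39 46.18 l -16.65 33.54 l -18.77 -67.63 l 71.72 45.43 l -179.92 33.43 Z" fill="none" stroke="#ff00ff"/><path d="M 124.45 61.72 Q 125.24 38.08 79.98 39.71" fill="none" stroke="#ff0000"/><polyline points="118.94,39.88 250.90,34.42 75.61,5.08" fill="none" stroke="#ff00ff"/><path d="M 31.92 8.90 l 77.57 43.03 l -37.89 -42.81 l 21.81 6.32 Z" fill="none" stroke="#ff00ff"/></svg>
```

; Generated by LaserGRBL
G21
G90
G0 X160.39 Y66.06
M4 S195
G1 X143.74 Y32.52 F2574
G1 X124.97 Y100.15
G1 X196.69 Y54.72
G1 X16.77 Y21.29
G1 X160.39 Y66.06
M5
G0 X124.45 Y50.52
M4 S859
G1 X122.92 Y58.97 F1025
G1 X117.71 Y65.39
G1 X108.82 Y69.79
G1 X96.24 Y72.17
G1 X79.98 Y72.53
M5
G0 X118.94 Y72.36
M4 S195
G1 X250.90 Y77.82 F2574
G1 X75.61 Y107.16
M5
G0 X31.92 Y103.34
M4 S195
G1 X109.49 Y60.31 F2574
G1 X71.60 Y103.12
G1 X93.41 Y96.80
G1 X31.92 Y103.34
M5
G0 X0.00 Y0.00

viewBox `0 0 258.90 112.24` with mm width/height → 1 unit = 1 mm. Flip: y_m = 112.24 − y_svg.

**Shape 1** — `<path>` closed polygon, stroke `#ff00ff` → engrave (S195, F2574). Machine vertices: (160.39,66.06) → (143.74,32.52) → (124.97,100.15) → (196.69,54.72) → (16.77,21.29) → (160.39,66.06). Closed: final G1 returns to the first vertex.

**Shape 2** — `<path>` quadratic bezier, stroke `#ff0000` → cut (S859, F1025). Control points (SVG): P0=(124.45,61.72), P1=(125.24,38.08), P2=(79.98,39.71); sampled at t=k/5. Machine vertices: (124.45,50.52) → (122.92,58.97) → (117.71,65.39) → (108.82,69.79) → (96.24,72.17) → (79.98,72.53). Open path.

**Shape 3** — `<polyline>` open polyline, stroke `#ff00ff` → engrave (S195, F2574). Machine vertices: (118.94,72.36) → (250.90,77.82) → (75.61,107.16). Open path.

**Shape 4** — `<path>` closed polygon, stroke `#ff00ff` → engrave (S195, F2574). Machine vertices: (31.92,103.34) → (109.49,60.31) → (71.60,103.12) → (93.41,96.80) → (31.92,103.34). Closed: final G1 returns to the first vertex.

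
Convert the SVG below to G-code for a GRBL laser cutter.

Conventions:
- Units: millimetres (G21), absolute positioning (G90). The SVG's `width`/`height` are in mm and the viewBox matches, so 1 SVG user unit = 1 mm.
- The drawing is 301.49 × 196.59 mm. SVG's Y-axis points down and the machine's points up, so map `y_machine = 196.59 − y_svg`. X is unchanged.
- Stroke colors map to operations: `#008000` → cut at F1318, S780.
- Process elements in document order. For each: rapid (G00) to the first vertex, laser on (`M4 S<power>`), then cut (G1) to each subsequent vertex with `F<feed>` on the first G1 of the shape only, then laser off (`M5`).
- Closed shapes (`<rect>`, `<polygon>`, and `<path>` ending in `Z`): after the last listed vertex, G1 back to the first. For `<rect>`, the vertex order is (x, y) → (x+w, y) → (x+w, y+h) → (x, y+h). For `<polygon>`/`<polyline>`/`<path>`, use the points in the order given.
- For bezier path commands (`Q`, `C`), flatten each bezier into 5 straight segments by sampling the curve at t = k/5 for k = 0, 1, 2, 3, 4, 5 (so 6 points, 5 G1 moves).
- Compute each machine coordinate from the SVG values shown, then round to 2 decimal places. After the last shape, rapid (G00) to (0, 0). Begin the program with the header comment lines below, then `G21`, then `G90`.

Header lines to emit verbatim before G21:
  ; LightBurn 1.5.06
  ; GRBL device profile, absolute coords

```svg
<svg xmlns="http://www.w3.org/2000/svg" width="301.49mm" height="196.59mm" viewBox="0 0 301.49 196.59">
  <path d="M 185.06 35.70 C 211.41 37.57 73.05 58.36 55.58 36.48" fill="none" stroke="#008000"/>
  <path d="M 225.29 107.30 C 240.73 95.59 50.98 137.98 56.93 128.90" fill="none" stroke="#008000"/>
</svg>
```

Since the viewBox matches the mm dimensions, user units are millimetres directly. The only transform is the Y-flip y_m = 196.59 − y_svg.

Shape 1 is a cubic bezier drawn with `<path>`. Its stroke #008000 means cut at S780, F1318. After flipping Y the toolpath is (185.06,160.89) → (183.39,157.99) → (155.90,153.51) → (116.29,150.39) → (78.28,151.61) → (55.58,160.11).

Shape 2 is a cubic bezier drawn with `<path>`. Its stroke #008000 means cut at S780, F1318. After flipping Y the toolpath is (225.29,89.29) → (213.14,90.67) → (170.98,84.13) → (118.07,74.74) → (73.64,67.57) → (56.93,67.69).

; LightBurn 1.5.06
; GRBL device profile, absolute coords
G21
G90
G00 X185.06 Y160.89
M4 S780
G1 X183.39 Y157.99 F1318
G1 X155.90 Y153.51
G1 X116.29 Y150.39
G1 X78.28 Y151.61
G1 X55.58 Y160.11
M5
G00 X225.29 Y89.29
M4 S780
G1 X213.14 Y90.67 F1318
G1 X170.98 Y84.13
G1 X118.07 Y74.74
G1 X73.64 Y67.57
G1 X56.93 Y67.69
M5
G00 X0.00 Y0.00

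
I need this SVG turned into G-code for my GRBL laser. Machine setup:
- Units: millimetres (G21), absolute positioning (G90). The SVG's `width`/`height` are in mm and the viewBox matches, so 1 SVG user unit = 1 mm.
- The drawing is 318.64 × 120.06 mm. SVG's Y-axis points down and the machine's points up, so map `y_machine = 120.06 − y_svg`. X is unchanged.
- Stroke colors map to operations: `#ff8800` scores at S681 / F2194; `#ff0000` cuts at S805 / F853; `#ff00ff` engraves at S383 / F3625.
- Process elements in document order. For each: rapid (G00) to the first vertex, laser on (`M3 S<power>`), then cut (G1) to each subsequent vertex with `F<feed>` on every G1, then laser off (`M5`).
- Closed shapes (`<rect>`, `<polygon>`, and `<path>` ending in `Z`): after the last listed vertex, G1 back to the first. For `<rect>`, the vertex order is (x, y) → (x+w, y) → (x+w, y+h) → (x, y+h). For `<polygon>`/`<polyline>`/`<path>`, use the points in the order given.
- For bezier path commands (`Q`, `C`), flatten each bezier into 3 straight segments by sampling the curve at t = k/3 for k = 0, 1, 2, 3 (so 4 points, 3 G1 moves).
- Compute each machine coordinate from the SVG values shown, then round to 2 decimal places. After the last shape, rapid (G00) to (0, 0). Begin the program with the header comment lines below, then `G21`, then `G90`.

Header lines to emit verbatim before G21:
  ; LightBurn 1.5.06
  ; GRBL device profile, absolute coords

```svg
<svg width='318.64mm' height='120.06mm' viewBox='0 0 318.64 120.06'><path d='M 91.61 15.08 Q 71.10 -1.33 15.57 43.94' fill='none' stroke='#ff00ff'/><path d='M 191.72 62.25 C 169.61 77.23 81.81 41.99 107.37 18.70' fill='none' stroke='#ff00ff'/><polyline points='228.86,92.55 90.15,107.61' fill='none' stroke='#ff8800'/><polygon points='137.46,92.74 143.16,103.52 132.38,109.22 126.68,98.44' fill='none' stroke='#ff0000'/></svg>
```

; LightBurn 1.5.06
; GRBL device profile, absolute coords
G21
G90
G00 X91.61 Y104.98
M3 S383
G1 X74.05 Y109.07 F3625
G1 X48.70 Y99.45 F3625
G1 X15.57 Y76.12 F3625
M5
G00 X191.72 Y57.81
M3 S383
G1 X154.34 Y57.27 F3625
G1 X112.97 Y76.39 F3625
G1 X107.37 Y101.36 F3625
M5
G00 X228.86 Y27.51
M3 S681
G1 X90.15 Y12.45 F2194
M5
G00 X137.46 Y27.32
M3 S805
G1 X143.16 Y16.54 F853
G1 X132.38 Y10.84 F853
G1 X126.68 Y21.62 F853
G1 X137.46 Y27.32 F853
M5
G00 X0.00 Y0.00

1 u = 1 mm; y_m = 120.06 − y.

[1] `<path>` quadratic bezier, #ff00ff→engrave S383 F3625: (91.61,104.98) → (74.05,109.07) → (48.70,99.45) → (15.57,76.12)

[2] `<path>` cubic bezier, #ff00ff→engrave S383 F3625: (191.72,57.81) → (154.34,57.27) → (112.97,76.39) → (107.37,101.36)

[3] `<polyline>` line segment, #ff8800→score S681 F2194: (228.86,27.51) → (90.15,12.45)

[4] `<polygon>` regular polygon, #ff0000→cut S805 F853: (137.46,27.32) → (143.16,16.54) → (132.38,10.84) → (126.68,21.62) → (137.46,27.32) (closed)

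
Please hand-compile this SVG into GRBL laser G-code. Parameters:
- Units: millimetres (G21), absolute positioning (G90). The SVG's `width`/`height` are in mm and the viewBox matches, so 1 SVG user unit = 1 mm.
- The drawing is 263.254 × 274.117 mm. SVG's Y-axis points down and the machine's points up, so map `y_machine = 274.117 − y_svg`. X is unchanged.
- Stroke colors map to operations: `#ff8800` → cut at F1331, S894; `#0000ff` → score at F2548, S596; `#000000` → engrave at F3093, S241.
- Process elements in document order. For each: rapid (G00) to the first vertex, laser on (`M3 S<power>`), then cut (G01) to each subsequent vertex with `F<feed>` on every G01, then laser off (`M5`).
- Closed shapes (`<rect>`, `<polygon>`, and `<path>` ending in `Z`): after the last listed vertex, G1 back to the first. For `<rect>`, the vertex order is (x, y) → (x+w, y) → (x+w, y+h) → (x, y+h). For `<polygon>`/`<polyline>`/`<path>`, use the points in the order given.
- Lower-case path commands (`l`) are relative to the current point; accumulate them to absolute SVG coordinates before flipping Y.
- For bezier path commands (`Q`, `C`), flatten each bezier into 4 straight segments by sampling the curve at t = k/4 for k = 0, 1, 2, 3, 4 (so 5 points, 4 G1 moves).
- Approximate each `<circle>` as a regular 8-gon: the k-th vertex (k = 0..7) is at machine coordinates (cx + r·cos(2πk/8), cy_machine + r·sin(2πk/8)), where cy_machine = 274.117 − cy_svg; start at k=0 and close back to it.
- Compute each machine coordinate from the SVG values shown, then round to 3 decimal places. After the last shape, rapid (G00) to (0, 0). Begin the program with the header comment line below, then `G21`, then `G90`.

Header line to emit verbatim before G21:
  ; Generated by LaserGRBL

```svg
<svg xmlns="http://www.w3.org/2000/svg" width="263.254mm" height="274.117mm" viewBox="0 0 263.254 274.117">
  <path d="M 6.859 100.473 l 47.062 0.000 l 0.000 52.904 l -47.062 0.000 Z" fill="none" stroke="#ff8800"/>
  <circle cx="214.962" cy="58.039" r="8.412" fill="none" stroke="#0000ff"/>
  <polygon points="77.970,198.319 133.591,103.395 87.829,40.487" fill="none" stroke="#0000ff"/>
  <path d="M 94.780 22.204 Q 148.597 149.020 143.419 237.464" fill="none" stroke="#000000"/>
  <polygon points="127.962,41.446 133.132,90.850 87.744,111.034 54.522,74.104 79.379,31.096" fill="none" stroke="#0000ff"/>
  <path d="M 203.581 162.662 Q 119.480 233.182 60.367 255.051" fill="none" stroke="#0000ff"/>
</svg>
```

viewBox `0 0 263.254 274.117` with mm width/height → 1 unit = 1 mm. Flip: y_m = 274.117 − y_svg.

**Shape 1** — `<path>` rectangle, stroke `#ff8800` → cut (S894, F1331). Machine vertices: (6.859,173.644) → (53.921,173.644) → (53.921,120.740) → (6.859,120.740) → (6.859,173.644). Closed: final G1 returns to the first vertex.

**Shape 2** — `<circle>` circle, stroke `#0000ff` → score (S596, F2548). Machine vertices: (223.374,216.078) → (220.910,222.026) → (214.962,224.490) → (209.014,222.026) → (206.550,216.078) → (209.014,210.130) → (214.962,207.666) → (220.910,210.130) → (223.374,216.078). Closed: final G1 returns to the first vertex.

**Shape 3** — `<polygon>` closed polygon, stroke `#0000ff` → score (S596, F2548). Machine vertices: (77.970,75.798) → (133.591,170.722) → (87.829,233.630) → (77.970,75.798). Closed: final G1 returns to the first vertex.

**Shape 4** — `<path>` quadratic bezier, stroke `#000000` → engrave (S241, F3093). Control points (SVG): P0=(94.780,22.204), P1=(148.597,149.020), P2=(143.419,237.464); sampled at t=k/4. Machine vertices: (94.780,251.913) → (118.001,190.903) → (133.848,134.690) → (142.321,83.273) → (143.419,36.653). Open path.

**Shape 5** — `<polygon>` regular polygon, stroke `#0000ff` → score (S596, F2548). Machine vertices: (127.962,232.671) → (133.132,183.267) → (87.744,163.083) → (54.522,200.013) → (79.379,243.021) → (127.962,232.671). Closed: final G1 returns to the first vertex.

**Shape 6** — `<path>` quadratic bezier, stroke `#0000ff` → score (S596, F2548). Control points (SVG): P0=(203.581,162.662), P1=(119.480,233.182), P2=(60.367,255.051); sampled at t=k/4. Machine vertices: (203.581,111.455) → (163.092,79.236) → (125.727,53.098) → (91.485,33.041) → (60.367,19.066). Open path.

; Generated by LaserGRBL
G21
G90
G00 X6.859 Y173.644
M3 S894
G01 X53.921 Y173.644 F1331
G01 X53.921 Y120.740 F1331
G01 X6.859 Y120.740 F1331
G01 X6.859 Y173.644 F1331
M5
G00 X223.374 Y216.078
M3 S596
G01 X220.910 Y222.026 F2548
G01 X214.962 Y224.490 F2548
G01 X209.014 Y222.026 F2548
G01 X206.550 Y216.078 F2548
G01 X209.014 Y210.130 F2548
G01 X214.962 Y207.666 F2548
G01 X220.910 Y210.130 F2548
G01 X223.374 Y216.078 F2548
M5
G00 X77.970 Y75.798
M3 S596
G01 X133.591 Y170.722 F2548
G01 X87.829 Y233.630 F2548
G01 X77.970 Y75.798 F2548
M5
G00 X94.780 Y251.913
M3 S241
G01 X118.001 Y190.903 F3093
G01 X133.848 Y134.690 F3093
G01 X142.321 Y83.273 F3093
G01 X143.419 Y36.653 F3093
M5
G00 X127.962 Y232.671
M3 S596
G01 X133.132 Y183.267 F2548
G01 X87.744 Y163.083 F2548
G01 X54.522 Y200.013 F2548
G01 X79.379 Y243.021 F2548
G01 X127.962 Y232.671 F2548
M5
G00 X203.581 Y111.455
M3 S596
G01 X163.092 Y79.236 F2548
G01 X125.727 Y53.098 F2548
G01 X91.485 Y33.041 F2548
G01 X60.367 Y19.066 F2548
M5
G00 X0.000 Y0.000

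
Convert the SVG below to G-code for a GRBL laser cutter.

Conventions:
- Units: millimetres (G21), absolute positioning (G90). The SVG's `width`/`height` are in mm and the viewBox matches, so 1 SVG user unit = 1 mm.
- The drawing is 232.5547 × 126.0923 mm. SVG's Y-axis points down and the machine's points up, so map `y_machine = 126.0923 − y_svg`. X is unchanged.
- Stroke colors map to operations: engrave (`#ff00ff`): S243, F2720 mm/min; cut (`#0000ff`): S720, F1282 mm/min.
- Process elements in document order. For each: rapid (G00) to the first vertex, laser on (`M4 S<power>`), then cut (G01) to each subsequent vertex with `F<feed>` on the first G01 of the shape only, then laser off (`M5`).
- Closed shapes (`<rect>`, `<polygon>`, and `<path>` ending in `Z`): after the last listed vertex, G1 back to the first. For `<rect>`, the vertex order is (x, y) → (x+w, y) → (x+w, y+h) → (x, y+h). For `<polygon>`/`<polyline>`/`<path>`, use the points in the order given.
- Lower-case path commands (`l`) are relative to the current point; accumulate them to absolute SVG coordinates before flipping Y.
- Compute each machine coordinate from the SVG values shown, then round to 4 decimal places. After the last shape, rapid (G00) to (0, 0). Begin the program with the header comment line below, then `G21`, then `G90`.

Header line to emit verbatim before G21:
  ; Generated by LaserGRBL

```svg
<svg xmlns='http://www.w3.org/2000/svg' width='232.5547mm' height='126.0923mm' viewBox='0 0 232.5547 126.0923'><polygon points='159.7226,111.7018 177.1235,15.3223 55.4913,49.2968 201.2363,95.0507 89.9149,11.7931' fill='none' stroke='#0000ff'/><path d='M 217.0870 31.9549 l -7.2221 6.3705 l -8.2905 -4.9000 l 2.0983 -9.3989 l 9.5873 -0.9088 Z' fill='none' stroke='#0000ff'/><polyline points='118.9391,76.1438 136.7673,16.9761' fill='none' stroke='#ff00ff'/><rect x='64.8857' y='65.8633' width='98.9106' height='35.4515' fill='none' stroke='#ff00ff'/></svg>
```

; Generated by LaserGRBL
G21
G90
G00 X159.7226 Y14.3905
M4 S720
G01 X177.1235 Y110.7700 F1282
G01 X55.4913 Y76.7955
G01 X201.2363 Y31.0416
G01 X89.9149 Y114.2992
G01 X159.7226 Y14.3905
M5
G00 X217.0870 Y94.1374
M4 S720
G01 X209.8649 Y87.7669 F1282
G01 X201.5744 Y92.6669
G01 X203.6727 Y102.0658
G01 X213.2600 Y102.9746
G01 X217.0870 Y94.1374
M5
G00 X118.9391 Y49.9485
M4 S243
G01 X136.7673 Y109.1162 F2720
M5
G00 X64.8857 Y60.2290
M4 S243
G01 X163.7963 Y60.2290 F2720
G01 X163.7963 Y24.7775
G01 X64.8857 Y24.7775
G01 X64.8857 Y60.2290
M5
G00 X0.0000 Y0.0000

Since the viewBox matches the mm dimensions, user units are millimetres directly. The only transform is the Y-flip y_m = 126.0923 − y_svg.

Shape 1 is a closed polygon drawn with `<polygon>`. Its stroke #0000ff means cut at S720, F1282. After flipping Y the toolpath is (159.7226,14.3905) → (177.1235,110.7700) → (55.4913,76.7955) → (201.2363,31.0416) → (89.9149,114.2992) → (159.7226,14.3905), returning to the start.

Shape 2 is a regular polygon drawn with `<path>`. Its stroke #0000ff means cut at S720, F1282. After flipping Y the toolpath is (217.0870,94.1374) → (209.8649,87.7669) → (201.5744,92.6669) → (203.6727,102.0658) → (213.2600,102.9746) → (217.0870,94.1374), returning to the start.

Shape 3 is a line segment drawn with `<polyline>`. Its stroke #ff00ff means engrave at S243, F2720. After flipping Y the toolpath is (118.9391,49.9485) → (136.7673,109.1162).

Shape 4 is a rectangle drawn with `<rect>`. Its stroke #ff00ff means engrave at S243, F2720. After flipping Y the toolpath is (64.8857,60.2290) → (163.7963,60.2290) → (163.7963,24.7775) → (64.8857,24.7775) → (64.8857,60.2290), returning to the start.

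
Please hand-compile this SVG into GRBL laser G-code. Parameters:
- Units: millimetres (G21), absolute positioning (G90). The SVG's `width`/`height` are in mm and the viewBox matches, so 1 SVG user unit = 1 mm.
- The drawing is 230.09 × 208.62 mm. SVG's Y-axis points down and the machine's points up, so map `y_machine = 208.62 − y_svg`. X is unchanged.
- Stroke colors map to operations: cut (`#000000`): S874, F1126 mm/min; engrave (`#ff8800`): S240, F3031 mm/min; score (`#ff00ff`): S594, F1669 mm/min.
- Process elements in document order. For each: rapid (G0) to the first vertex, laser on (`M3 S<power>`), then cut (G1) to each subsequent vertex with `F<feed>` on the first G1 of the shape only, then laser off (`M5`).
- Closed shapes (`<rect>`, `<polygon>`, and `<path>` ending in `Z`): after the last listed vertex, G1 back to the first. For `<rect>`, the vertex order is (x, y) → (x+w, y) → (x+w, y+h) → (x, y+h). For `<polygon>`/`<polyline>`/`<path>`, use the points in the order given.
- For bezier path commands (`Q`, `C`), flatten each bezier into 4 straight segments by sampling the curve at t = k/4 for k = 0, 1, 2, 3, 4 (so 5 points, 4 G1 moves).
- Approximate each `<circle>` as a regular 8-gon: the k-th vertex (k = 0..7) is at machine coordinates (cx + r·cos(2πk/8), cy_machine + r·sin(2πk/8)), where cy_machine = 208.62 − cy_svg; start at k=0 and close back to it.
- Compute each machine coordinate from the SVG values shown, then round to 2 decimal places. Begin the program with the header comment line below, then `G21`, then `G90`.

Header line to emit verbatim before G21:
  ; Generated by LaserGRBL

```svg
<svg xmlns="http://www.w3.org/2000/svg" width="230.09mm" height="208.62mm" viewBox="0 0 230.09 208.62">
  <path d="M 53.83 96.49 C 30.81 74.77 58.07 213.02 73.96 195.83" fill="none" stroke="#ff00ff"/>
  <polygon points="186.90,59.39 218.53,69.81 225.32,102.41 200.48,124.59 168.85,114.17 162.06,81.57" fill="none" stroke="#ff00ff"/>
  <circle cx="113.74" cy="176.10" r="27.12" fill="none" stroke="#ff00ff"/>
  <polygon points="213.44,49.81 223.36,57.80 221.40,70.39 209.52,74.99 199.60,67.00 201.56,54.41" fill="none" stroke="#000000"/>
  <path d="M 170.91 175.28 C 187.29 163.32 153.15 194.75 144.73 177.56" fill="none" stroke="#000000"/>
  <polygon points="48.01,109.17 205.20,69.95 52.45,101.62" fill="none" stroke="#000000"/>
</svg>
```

viewBox `0 0 230.09 208.62` with mm width/height → 1 unit = 1 mm. Flip: y_m = 208.62 − y_svg.

**Shape 1** — `<path>` cubic bezier, stroke `#ff00ff` → score (S594, F1669). Control points (SVG): P0=(53.83,96.49), P1=(30.81,74.77), P2=(58.07,213.02), P3=(73.96,195.83); sampled at t=k/4. Machine vertices: (53.83,112.13) → (45.03,103.35) → (49.30,64.16) → (60.87,24.11) → (73.96,12.79). Open path.

**Shape 2** — `<polygon>` regular polygon, stroke `#ff00ff` → score (S594, F1669). Machine vertices: (186.90,149.23) → (218.53,138.81) → (225.32,106.21) → (200.48,84.03) → (168.85,94.45) → (162.06,127.05) → (186.90,149.23). Closed: final G1 returns to the first vertex.

**Shape 3** — `<circle>` circle, stroke `#ff00ff` → score (S594, F1669). Machine vertices: (140.86,32.52) → (132.92,51.70) → (113.74,59.64) → (94.56,51.70) → (86.62,32.52) → (94.56,13.34) → (113.74,5.40) → (132.92,13.34) → (140.86,32.52). Closed: final G1 returns to the first vertex.

**Shape 4** — `<polygon>` regular polygon, stroke `#000000` → cut (S874, F1126). Machine vertices: (213.44,158.81) → (223.36,150.82) → (221.40,138.23) → (209.52,133.63) → (199.60,141.62) → (201.56,154.21) → (213.44,158.81). Closed: final G1 returns to the first vertex.

**Shape 5** — `<path>` cubic bezier, stroke `#000000` → cut (S874, F1126). Control points (SVG): P0=(170.91,175.28), P1=(187.29,163.32), P2=(153.15,194.75), P3=(144.73,177.56); sampled at t=k/4. Machine vertices: (170.91,33.34) → (174.91,35.61) → (167.12,30.24) → (154.68,25.85) → (144.73,31.06). Open path.

**Shape 6** — `<polygon>` closed polygon, stroke `#000000` → cut (S874, F1126). Machine vertices: (48.01,99.45) → (205.20,138.67) → (52.45,107.00) → (48.01,99.45). Closed: final G1 returns to the first vertex.

; Generated by LaserGRBL
G21
G90
G0 X53.83 Y112.13
M3 S594
G1 X45.03 Y103.35 F1669
G1 X49.30 Y64.16
G1 X60.87 Y24.11
G1 X73.96 Y12.79
M5
G0 X186.90 Y149.23
M3 S594
G1 X218.53 Y138.81 F1669
G1 X225.32 Y106.21
G1 X200.48 Y84.03
G1 X168.85 Y94.45
G1 X162.06 Y127.05
G1 X186.90 Y149.23
M5
G0 X140.86 Y32.52
M3 S594
G1 X132.92 Y51.70 F1669
G1 X113.74 Y59.64
G1 X94.56 Y51.70
G1 X86.62 Y32.52
G1 X94.56 Y13.34
G1 X113.74 Y5.40
G1 X132.92 Y13.34
G1 X140.86 Y32.52
M5
G0 X213.44 Y158.81
M3 S874
G1 X223.36 Y150.82 F1126
G1 X221.40 Y138.23
G1 X209.52 Y133.63
G1 X199.60 Y141.62
G1 X201.56 Y154.21
G1 X213.44 Y158.81
M5
G0 X170.91 Y33.34
M3 S874
G1 X174.91 Y35.61 F1126
G1 X167.12 Y30.24
G1 X154.68 Y25.85
G1 X144.73 Y31.06
M5
G0 X48.01 Y99.45
M3 S874
G1 X205.20 Y138.67 F1126
G1 X52.45 Y107.00
G1 X48.01 Y99.45
M5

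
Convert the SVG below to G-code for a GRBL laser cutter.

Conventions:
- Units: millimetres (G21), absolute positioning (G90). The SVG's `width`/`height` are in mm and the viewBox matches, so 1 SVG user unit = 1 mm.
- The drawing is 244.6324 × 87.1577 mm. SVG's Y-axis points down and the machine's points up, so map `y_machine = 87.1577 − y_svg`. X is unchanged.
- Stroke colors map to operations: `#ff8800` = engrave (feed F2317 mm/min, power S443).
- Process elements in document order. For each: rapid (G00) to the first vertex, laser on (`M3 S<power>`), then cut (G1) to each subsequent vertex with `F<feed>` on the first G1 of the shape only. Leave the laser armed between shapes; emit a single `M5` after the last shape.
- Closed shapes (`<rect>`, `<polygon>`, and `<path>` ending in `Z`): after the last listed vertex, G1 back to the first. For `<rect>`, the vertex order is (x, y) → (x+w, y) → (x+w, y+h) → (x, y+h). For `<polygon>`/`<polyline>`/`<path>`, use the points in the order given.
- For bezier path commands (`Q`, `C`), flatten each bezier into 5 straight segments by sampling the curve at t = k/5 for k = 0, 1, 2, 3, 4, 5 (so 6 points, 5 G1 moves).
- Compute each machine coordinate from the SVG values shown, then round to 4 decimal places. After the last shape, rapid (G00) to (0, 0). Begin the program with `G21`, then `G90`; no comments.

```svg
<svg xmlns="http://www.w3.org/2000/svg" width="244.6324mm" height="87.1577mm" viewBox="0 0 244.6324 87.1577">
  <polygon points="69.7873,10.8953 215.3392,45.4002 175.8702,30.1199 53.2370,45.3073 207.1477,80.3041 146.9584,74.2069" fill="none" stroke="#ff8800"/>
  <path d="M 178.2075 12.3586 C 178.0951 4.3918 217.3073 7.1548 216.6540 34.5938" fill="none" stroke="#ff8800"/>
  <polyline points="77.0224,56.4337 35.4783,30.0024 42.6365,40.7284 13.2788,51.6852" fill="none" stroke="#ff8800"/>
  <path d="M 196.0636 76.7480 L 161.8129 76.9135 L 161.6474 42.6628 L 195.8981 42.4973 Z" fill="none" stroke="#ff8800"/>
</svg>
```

Since the viewBox matches the mm dimensions, user units are millimetres directly. The only transform is the Y-flip y_m = 87.1577 − y_svg.

Shape 1 is a closed polygon drawn with `<polygon>`. Its stroke #ff8800 means engrave at S443, F2317. After flipping Y the toolpath is (69.7873,76.2624) → (215.3392,41.7575) → (175.8702,57.0378) → (53.2370,41.8504) → (207.1477,6.8536) → (146.9584,12.9508) → (69.7873,76.2624), returning to the start.

Shape 2 is a cubic bezier drawn with `<path>`. Its stroke #ff8800 means engrave at S443, F2317. After flipping Y the toolpath is (178.2075,74.7991) → (182.2255,78.1800) → (191.8803,78.3164) → (203.3707,74.5388) → (212.8956,66.1777) → (216.6540,52.5639).

Shape 3 is a open polyline drawn with `<polyline>`. Its stroke #ff8800 means engrave at S443, F2317. After flipping Y the toolpath is (77.0224,30.7240) → (35.4783,57.1553) → (42.6365,46.4293) → (13.2788,35.4725).

Shape 4 is a regular polygon drawn with `<path>`. Its stroke #ff8800 means engrave at S443, F2317. After flipping Y the toolpath is (196.0636,10.4097) → (161.8129,10.2442) → (161.6474,44.4949) → (195.8981,44.6604) → (196.0636,10.4097), returning to the start.

G21
G90
G00 X69.7873 Y76.2624
M3 S443
G1 X215.3392 Y41.7575 F2317
G1 X175.8702 Y57.0378
G1 X53.2370 Y41.8504
G1 X207.1477 Y6.8536
G1 X146.9584 Y12.9508
G1 X69.7873 Y76.2624
G00 X178.2075 Y74.7991
M3 S443
G1 X182.2255 Y78.1800 F2317
G1 X191.8803 Y78.3164
G1 X203.3707 Y74.5388
G1 X212.8956 Y66.1777
G1 X216.6540 Y52.5639
G00 X77.0224 Y30.7240
M3 S443
G1 X35.4783 Y57.1553 F2317
G1 X42.6365 Y46.4293
G1 X13.2788 Y35.4725
G00 X196.0636 Y10.4097
M3 S443
G1 X161.8129 Y10.2442 F2317
G1 X161.6474 Y44.4949
G1 X195.8981 Y44.6604
G1 X196.0636 Y10.4097
M5
G00 X0.0000 Y0.0000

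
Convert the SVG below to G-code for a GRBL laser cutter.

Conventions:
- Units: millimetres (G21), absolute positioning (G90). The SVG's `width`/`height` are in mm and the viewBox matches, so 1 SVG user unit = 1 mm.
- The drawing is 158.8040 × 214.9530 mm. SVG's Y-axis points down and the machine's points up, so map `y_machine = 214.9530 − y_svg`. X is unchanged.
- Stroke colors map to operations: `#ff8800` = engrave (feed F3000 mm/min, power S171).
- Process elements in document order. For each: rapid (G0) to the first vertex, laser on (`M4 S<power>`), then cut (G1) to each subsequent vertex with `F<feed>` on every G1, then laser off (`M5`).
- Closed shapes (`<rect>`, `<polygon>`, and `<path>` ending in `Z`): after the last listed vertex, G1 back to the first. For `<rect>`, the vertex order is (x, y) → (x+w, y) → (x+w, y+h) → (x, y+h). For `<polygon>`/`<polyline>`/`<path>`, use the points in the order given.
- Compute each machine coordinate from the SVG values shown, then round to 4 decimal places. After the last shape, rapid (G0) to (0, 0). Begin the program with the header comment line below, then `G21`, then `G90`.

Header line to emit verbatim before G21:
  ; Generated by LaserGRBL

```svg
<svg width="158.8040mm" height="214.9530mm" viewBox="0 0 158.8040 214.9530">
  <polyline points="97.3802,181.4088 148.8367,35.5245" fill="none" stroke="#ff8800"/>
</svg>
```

; Generated by LaserGRBL
G21
G90
G0 X97.3802 Y33.5442
M4 S171
G1 X148.8367 Y179.4285 F3000
M5
G0 X0.0000 Y0.0000

viewBox `0 0 158.8040 214.9530` with mm width/height → 1 unit = 1 mm. Flip: y_m = 214.9530 − y_svg.

**Shape 1** — `<polyline>` line segment, stroke `#ff8800` → engrave (S171, F3000). Machine vertices: (97.3802,33.5442) → (148.8367,179.4285). Open path.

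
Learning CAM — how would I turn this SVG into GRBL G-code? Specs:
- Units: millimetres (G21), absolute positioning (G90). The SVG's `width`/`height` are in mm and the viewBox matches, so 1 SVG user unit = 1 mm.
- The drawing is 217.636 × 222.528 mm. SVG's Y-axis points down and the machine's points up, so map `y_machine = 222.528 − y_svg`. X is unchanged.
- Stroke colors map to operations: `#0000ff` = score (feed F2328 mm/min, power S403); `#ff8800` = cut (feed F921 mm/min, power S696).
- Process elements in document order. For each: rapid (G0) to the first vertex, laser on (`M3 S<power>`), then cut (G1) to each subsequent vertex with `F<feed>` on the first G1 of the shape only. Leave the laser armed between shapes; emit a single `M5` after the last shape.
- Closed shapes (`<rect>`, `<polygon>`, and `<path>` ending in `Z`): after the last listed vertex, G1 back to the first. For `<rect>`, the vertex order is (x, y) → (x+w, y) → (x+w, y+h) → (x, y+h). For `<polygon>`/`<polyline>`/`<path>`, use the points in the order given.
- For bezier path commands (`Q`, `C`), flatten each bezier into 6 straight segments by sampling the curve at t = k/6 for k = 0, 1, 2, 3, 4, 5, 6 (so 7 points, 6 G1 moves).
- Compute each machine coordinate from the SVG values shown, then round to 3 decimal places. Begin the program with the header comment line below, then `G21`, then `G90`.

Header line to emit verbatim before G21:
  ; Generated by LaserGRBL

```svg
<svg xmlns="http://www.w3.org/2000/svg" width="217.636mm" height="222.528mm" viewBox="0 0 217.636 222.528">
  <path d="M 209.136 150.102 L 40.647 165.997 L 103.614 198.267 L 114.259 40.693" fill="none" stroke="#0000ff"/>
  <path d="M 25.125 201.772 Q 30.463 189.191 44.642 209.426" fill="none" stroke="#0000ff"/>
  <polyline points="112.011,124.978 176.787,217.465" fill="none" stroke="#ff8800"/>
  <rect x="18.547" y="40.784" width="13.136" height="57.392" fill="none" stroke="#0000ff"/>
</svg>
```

; Generated by LaserGRBL
G21
G90
G0 X209.136 Y72.426
M3 S403
G1 X40.647 Y56.531 F2328
G1 X103.614 Y24.261
G1 X114.259 Y181.835
G0 X25.125 Y20.756
M3 S403
G1 X27.150 Y24.038 F2328
G1 X29.666 Y25.497
G1 X32.673 Y25.133
G1 X36.172 Y22.946
G1 X40.161 Y18.935
G1 X44.642 Y13.102
G0 X112.011 Y97.550
M3 S696
G1 X176.787 Y5.063 F921
G0 X18.547 Y181.744
M3 S403
G1 X31.683 Y181.744 F2328
G1 X31.683 Y124.352
G1 X18.547 Y124.352
G1 X18.547 Y181.744
M5

viewBox `0 0 217.636 222.528` with mm width/height → 1 unit = 1 mm. Flip: y_m = 222.528 − y_svg.

**Shape 1** — `<path>` open polyline, stroke `#0000ff` → score (S403, F2328). Machine vertices: (209.136,72.426) → (40.647,56.531) → (103.614,24.261) → (114.259,181.835). Open path.

**Shape 2** — `<path>` quadratic bezier, stroke `#0000ff` → score (S403, F2328). Control points (SVG): P0=(25.125,201.772), P1=(30.463,189.191), P2=(44.642,209.426); sampled at t=k/6. Machine vertices: (25.125,20.756) → (27.150,24.038) → (29.666,25.497) → (32.673,25.133) → (36.172,22.946) → (40.161,18.935) → (44.642,13.102). Open path.

**Shape 3** — `<polyline>` line segment, stroke `#ff8800` → cut (S696, F921). Machine vertices: (112.011,97.550) → (176.787,5.063). Open path.

**Shape 4** — `<rect>` rectangle, stroke `#0000ff` → score (S403, F2328). Machine vertices: (18.547,181.744) → (31.683,181.744) → (31.683,124.352) → (18.547,124.352) → (18.547,181.744). Closed: final G1 returns to the first vertex.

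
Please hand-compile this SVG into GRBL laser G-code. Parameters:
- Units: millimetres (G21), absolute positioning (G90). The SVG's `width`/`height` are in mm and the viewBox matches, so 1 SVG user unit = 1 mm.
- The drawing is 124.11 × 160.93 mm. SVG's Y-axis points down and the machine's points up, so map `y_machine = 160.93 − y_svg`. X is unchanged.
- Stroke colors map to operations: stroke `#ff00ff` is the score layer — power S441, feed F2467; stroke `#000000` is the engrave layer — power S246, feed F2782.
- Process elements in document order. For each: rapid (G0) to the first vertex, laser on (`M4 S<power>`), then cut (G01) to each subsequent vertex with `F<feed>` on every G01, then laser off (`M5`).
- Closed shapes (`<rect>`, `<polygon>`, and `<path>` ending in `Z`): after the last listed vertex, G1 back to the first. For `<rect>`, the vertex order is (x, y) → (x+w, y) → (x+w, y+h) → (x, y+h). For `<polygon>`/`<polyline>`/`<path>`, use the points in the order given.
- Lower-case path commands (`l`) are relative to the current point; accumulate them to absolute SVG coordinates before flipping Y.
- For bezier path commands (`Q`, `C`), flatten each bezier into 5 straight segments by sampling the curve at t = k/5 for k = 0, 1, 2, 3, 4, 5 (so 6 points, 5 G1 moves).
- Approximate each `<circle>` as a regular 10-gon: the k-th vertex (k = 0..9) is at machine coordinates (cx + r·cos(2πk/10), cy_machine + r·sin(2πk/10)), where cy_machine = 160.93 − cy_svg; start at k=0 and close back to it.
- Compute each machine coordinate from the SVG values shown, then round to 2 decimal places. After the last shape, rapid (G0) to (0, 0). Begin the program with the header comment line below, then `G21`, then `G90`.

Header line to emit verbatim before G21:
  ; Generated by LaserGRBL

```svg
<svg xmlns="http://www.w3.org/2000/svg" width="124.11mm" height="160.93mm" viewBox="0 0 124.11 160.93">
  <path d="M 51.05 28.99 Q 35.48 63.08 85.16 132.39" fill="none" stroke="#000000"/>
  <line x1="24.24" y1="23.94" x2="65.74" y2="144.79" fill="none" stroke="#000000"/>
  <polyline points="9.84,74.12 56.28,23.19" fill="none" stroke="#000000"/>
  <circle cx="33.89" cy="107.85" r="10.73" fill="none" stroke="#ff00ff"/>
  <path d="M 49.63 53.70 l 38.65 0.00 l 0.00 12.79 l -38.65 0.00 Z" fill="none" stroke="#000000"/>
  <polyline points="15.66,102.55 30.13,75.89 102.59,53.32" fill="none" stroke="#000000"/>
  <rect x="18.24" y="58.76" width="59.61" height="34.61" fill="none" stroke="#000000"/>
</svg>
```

1 u = 1 mm; y_m = 160.93 − y.

[1] `<path>` quadratic bezier, #000000→engrave S246 F2782: (51.05,131.94) → (47.43,116.90) → (49.03,99.03) → (55.86,78.35) → (67.90,54.86) → (85.16,28.54)

[2] `<line>` line segment, #000000→engrave S246 F2782: (24.24,136.99) → (65.74,16.14)

[3] `<polyline>` line segment, #000000→engrave S246 F2782: (9.84,86.81) → (56.28,137.74)

[4] `<circle>` circle, #ff00ff→score S441 F2467: (44.62,53.08) → (42.57,59.39) → (37.21,63.28) → (30.57,63.28) → (25.21,59.39) → (23.16,53.08) → (25.21,46.77) → (30.57,42.88) → (37.21,42.88) → (42.57,46.77) → (44.62,53.08) (closed)

[5] `<path>` rectangle, #000000→engrave S246 F2782: (49.63,107.23) → (88.28,107.23) → (88.28,94.44) → (49.63,94.44) → (49.63,107.23) (closed)

[6] `<polyline>` open polyline, #000000→engrave S246 F2782: (15.66,58.38) → (30.13,85.04) → (102.59,107.61)

[7] `<rect>` rectangle, #000000→engrave S246 F2782: (18.24,102.17) → (77.85,102.17) → (77.85,67.56) → (18.24,67.56) → (18.24,102.17) (closed)

; Generated by LaserGRBL
G21
G90
G0 X51.05 Y131.94
M4 S246
G01 X47.43 Y116.90 F2782
G01 X49.03 Y99.03 F2782
G01 X55.86 Y78.35 F2782
G01 X67.90 Y54.86 F2782
G01 X85.16 Y28.54 F2782
M5
G0 X24.24 Y136.99
M4 S246
G01 X65.74 Y16.14 F2782
M5
G0 X9.84 Y86.81
M4 S246
G01 X56.28 Y137.74 F2782
M5
G0 X44.62 Y53.08
M4 S441
G01 X42.57 Y59.39 F2467
G01 X37.21 Y63.28 F2467
G01 X30.57 Y63.28 F2467
G01 X25.21 Y59.39 F2467
G01 X23.16 Y53.08 F2467
G01 X25.21 Y46.77 F2467
G01 X30.57 Y42.88 F2467
G01 X37.21 Y42.88 F2467
G01 X42.57 Y46.77 F2467
G01 X44.62 Y53.08 F2467
M5
G0 X49.63 Y107.23
M4 S246
G01 X88.28 Y107.23 F2782
G01 X88.28 Y94.44 F2782
G01 X49.63 Y94.44 F2782
G01 X49.63 Y107.23 F2782
M5
G0 X15.66 Y58.38
M4 S246
G01 X30.13 Y85.04 F2782
G01 X102.59 Y107.61 F2782
M5
G0 X18.24 Y102.17
M4 S246
G01 X77.85 Y102.17 F2782
G01 X77.85 Y67.56 F2782
G01 X18.24 Y67.56 F2782
G01 X18.24 Y102.17 F2782
M5
G0 X0.00 Y0.00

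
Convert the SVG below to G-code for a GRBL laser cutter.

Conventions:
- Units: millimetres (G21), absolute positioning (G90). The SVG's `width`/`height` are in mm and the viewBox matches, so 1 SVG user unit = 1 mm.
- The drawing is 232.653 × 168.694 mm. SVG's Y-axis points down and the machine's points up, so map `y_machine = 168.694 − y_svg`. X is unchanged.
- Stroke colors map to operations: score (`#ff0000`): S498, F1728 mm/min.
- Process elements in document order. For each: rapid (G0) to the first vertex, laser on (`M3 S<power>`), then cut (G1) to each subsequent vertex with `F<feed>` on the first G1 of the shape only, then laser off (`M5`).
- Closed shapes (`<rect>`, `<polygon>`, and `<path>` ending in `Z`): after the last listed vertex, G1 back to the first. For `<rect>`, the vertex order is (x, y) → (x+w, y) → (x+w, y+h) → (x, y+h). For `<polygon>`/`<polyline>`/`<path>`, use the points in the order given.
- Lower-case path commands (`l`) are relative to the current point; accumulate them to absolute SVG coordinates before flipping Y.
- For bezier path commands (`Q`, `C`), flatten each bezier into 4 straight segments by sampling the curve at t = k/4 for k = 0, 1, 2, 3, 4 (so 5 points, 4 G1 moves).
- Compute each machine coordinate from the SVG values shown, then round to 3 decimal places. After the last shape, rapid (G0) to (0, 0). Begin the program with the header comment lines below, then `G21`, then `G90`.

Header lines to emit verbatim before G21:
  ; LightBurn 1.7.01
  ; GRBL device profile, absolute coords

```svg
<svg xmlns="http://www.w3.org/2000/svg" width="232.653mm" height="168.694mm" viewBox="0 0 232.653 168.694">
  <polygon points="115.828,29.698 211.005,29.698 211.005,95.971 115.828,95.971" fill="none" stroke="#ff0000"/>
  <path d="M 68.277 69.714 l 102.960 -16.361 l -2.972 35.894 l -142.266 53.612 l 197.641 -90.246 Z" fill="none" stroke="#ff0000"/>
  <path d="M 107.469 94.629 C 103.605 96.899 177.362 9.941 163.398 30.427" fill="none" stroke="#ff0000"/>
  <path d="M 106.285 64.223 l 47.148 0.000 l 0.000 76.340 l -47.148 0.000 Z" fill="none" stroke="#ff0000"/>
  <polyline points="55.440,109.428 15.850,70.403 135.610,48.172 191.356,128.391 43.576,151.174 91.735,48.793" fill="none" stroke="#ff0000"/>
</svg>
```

; LightBurn 1.7.01
; GRBL device profile, absolute coords
G21
G90
G0 X115.828 Y138.996
M3 S498
G1 X211.005 Y138.996 F1728
G1 X211.005 Y72.723
G1 X115.828 Y72.723
G1 X115.828 Y138.996
M5
G0 X68.277 Y98.980
M3 S498
G1 X171.237 Y115.341 F1728
G1 X168.265 Y79.447
G1 X25.999 Y25.835
G1 X223.640 Y116.081
G1 X68.277 Y98.980
M5
G0 X107.469 Y74.065
M3 S498
G1 X116.541 Y86.020 F1728
G1 X139.221 Y112.997
G1 X160.007 Y136.559
G1 X163.398 Y138.267
M5
G0 X106.285 Y104.471
M3 S498
G1 X153.433 Y104.471 F1728
G1 X153.433 Y28.131
G1 X106.285 Y28.131
G1 X106.285 Y104.471
M5
G0 X55.440 Y59.266
M3 S498
G1 X15.850 Y98.291 F1728
G1 X135.610 Y120.522
G1 X191.356 Y40.303
G1 X43.576 Y17.520
G1 X91.735 Y119.901
M5
G0 X0.000 Y0.000

viewBox `0 0 232.653 168.694` with mm width/height → 1 unit = 1 mm. Flip: y_m = 168.694 − y_svg.

**Shape 1** — `<polygon>` rectangle, stroke `#ff0000` → score (S498, F1728). Machine vertices: (115.828,138.996) → (211.005,138.996) → (211.005,72.723) → (115.828,72.723) → (115.828,138.996). Closed: final G1 returns to the first vertex.

**Shape 2** — `<path>` closed polygon, stroke `#ff0000` → score (S498, F1728). Machine vertices: (68.277,98.980) → (171.237,115.341) → (168.265,79.447) → (25.999,25.835) → (223.640,116.081) → (68.277,98.980). Closed: final G1 returns to the first vertex.

**Shape 3** — `<path>` cubic bezier, stroke `#ff0000` → score (S498, F1728). Control points (SVG): P0=(107.469,94.629), P1=(103.605,96.899), P2=(177.362,9.941), P3=(163.398,30.427); sampled at t=k/4. Machine vertices: (107.469,74.065) → (116.541,86.020) → (139.221,112.997) → (160.007,136.559) → (163.398,138.267). Open path.

**Shape 4** — `<path>` rectangle, stroke `#ff0000` → score (S498, F1728). Machine vertices: (106.285,104.471) → (153.433,104.471) → (153.433,28.131) → (106.285,28.131) → (106.285,104.471). Closed: final G1 returns to the first vertex.

**Shape 5** — `<polyline>` open polyline, stroke `#ff0000` → score (S498, F1728). Machine vertices: (55.440,59.266) → (15.850,98.291) → (135.610,120.522) → (191.356,40.303) → (43.576,17.520) → (91.735,119.901). Open path.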